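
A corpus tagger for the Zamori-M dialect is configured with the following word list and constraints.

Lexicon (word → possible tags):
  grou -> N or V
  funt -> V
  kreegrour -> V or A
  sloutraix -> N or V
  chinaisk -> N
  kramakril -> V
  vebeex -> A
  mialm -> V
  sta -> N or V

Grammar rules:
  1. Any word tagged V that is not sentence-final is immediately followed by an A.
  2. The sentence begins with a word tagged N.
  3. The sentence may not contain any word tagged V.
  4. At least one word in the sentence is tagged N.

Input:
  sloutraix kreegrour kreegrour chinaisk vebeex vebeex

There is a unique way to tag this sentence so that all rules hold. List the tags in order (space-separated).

N A A N A A

Candidates per position — 1:sloutraix {N,V}; 2:kreegrour {V,A}; 3:kreegrour {V,A}; 4:chinaisk {N}; 5:vebeex {A}; 6:vebeex {A}.
Position 1: tagging it V would leave rule 2 unsatisfiable, so it must be N.
Position 2: tagging it V would leave rule 3 unsatisfiable, so it must be A.
Position 3: tagging it V would leave rule 1 unsatisfiable, so it must be A.
That leaves exactly one tagging: N A A N A A.
Rule-by-rule: rule 1 ✓; rule 2 ✓; rule 3 ✓; rule 4 ✓.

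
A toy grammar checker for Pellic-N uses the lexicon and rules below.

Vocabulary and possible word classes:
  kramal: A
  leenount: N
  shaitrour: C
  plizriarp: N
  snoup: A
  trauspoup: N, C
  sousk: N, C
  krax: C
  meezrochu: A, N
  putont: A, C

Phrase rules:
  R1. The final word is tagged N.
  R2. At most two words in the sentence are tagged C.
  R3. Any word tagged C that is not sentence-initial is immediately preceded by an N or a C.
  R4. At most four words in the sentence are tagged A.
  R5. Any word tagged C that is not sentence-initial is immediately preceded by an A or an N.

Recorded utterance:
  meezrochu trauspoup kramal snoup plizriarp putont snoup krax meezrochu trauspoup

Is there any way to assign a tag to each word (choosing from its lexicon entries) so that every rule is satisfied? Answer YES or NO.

NO

Candidates per position — 1:meezrochu {A,N}; 2:trauspoup {N,C}; 3:kramal {A}; 4:snoup {A}; 5:plizriarp {N}; 6:putont {A,C}; 7:snoup {A}; 8:krax {C}; 9:meezrochu {A,N}; 10:trauspoup {N,C}.
Rule 3 cannot be satisfied by any choice of tags from the lexicon.
So there is no consistent tagging.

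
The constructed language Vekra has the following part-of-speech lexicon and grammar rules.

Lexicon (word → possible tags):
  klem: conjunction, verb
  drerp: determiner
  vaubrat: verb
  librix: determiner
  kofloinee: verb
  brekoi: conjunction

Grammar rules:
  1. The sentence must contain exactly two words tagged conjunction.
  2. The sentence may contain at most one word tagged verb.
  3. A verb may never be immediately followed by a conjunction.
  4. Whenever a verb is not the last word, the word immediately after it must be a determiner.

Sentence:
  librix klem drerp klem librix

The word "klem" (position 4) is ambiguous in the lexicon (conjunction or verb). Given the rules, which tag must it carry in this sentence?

Candidates per position — 1:librix {determiner}; 2:klem {conjunction,verb}; 3:drerp {determiner}; 4:klem {conjunction,verb}; 5:librix {determiner}.
Word 2 cannot be verb — rule 1 would then fail for every completion. It is conjunction.
Word 4 cannot be verb — rule 1 would then fail for every completion. It is conjunction.
The only consistent sequence is: determiner conjunction determiner conjunction determiner.
Check: rule 1 ✓; rule 2 ✓; rule 3 ✓; rule 4 ✓.

conjunction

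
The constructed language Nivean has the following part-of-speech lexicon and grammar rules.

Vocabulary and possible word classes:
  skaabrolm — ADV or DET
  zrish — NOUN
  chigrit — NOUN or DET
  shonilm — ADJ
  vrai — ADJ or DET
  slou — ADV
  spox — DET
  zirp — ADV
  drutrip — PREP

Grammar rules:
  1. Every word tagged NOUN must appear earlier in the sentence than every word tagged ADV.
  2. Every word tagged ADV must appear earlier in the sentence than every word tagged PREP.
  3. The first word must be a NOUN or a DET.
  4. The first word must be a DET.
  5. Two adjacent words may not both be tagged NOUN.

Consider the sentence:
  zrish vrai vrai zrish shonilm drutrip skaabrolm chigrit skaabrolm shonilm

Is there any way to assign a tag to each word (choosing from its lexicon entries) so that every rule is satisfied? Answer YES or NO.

NO

Candidates per position — 1:zrish {NOUN}; 2:vrai {ADJ,DET}; 3:vrai {ADJ,DET}; 4:zrish {NOUN}; 5:shonilm {ADJ}; 6:drutrip {PREP}; 7:skaabrolm {ADV,DET}; 8:chigrit {NOUN,DET}; 9:skaabrolm {ADV,DET}; 10:shonilm {ADJ}.
Rule 4 cannot be satisfied by any choice of tags from the lexicon.
So there is no consistent tagging.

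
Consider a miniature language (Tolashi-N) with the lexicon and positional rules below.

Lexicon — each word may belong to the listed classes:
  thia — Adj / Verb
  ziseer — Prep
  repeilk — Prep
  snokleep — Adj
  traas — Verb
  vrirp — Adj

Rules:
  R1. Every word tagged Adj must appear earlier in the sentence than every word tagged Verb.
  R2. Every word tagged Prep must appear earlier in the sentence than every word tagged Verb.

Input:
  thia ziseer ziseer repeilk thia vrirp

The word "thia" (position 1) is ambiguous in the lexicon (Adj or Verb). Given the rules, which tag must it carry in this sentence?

Candidates per position — 1:thia {Adj,Verb}; 2:ziseer {Prep}; 3:ziseer {Prep}; 4:repeilk {Prep}; 5:thia {Adj,Verb}; 6:vrirp {Adj}.
If word 1 were Verb, no tagging could satisfy rule 1; so word 1 is Adj.
If word 5 were Verb, no tagging could satisfy rule 1; so word 5 is Adj.
The unique satisfying tagging is: Adj Prep Prep Prep Adj Adj.
Verifying each rule — rule 1 ok; rule 2 ok.

Adj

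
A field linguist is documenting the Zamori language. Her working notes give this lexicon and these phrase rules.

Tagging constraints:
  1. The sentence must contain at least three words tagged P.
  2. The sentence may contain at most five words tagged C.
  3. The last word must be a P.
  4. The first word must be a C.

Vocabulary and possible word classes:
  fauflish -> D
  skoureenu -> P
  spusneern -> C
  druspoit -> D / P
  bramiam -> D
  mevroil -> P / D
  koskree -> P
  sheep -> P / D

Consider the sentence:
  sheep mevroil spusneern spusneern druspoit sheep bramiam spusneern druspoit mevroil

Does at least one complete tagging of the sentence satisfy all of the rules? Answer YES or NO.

NO

Candidates per position — 1:sheep {P,D}; 2:mevroil {P,D}; 3:spusneern {C}; 4:spusneern {C}; 5:druspoit {D,P}; 6:sheep {P,D}; 7:bramiam {D}; 8:spusneern {C}; 9:druspoit {D,P}; 10:mevroil {P,D}.
Rule 4 cannot be satisfied by any choice of tags from the lexicon.
So there is no consistent tagging.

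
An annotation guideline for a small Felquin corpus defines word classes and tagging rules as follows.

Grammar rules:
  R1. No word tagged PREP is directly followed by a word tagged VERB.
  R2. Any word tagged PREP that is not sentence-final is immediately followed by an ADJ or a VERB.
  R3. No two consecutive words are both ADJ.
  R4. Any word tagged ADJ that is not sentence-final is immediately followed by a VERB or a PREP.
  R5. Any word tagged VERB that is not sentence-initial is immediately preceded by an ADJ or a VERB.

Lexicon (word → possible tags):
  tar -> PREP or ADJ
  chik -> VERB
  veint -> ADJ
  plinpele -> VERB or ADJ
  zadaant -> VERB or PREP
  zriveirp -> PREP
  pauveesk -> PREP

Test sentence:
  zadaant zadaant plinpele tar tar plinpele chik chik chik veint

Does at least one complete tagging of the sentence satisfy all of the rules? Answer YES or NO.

Candidates per position — 1:zadaant {VERB,PREP}; 2:zadaant {VERB,PREP}; 3:plinpele {VERB,ADJ}; 4:tar {PREP,ADJ}; 5:tar {PREP,ADJ}; 6:plinpele {VERB,ADJ}; 7:chik {VERB}; 8:chik {VERB}; 9:chik {VERB}; 10:veint {ADJ}.
One satisfying assignment: VERB VERB VERB ADJ PREP ADJ VERB VERB VERB ADJ.
Verifying each rule — rule 1 satisfied; rule 2 satisfied; rule 3 satisfied; rule 4 satisfied; rule 5 satisfied.

YES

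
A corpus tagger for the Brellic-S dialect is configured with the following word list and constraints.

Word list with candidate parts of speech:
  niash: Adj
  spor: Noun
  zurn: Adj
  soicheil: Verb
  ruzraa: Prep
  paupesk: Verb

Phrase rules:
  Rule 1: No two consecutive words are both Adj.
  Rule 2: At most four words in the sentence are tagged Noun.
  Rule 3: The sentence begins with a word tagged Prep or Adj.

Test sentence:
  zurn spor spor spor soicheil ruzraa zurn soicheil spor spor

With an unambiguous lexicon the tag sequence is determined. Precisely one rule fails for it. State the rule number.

2

Fixed tagging: Adj Noun Noun Noun Verb Prep Adj Verb Noun Noun.
Checking each rule: R1 ✓, R2 ✗, R3 ✓.
Only rule 2 fails.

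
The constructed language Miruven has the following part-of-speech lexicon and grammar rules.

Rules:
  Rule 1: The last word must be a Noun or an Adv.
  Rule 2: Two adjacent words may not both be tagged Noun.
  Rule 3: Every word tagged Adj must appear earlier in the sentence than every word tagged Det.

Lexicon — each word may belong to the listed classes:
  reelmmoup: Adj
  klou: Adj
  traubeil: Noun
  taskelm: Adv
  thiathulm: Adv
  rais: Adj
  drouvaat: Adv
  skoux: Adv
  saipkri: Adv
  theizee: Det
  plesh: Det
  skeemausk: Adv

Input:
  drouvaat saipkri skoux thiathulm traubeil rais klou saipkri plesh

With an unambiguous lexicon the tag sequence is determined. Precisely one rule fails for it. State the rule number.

Fixed tagging: Adv Adv Adv Adv Noun Adj Adj Adv Det.
Rule check: R1 fail, R2 pass, R3 pass.
Only rule 1 fails.

1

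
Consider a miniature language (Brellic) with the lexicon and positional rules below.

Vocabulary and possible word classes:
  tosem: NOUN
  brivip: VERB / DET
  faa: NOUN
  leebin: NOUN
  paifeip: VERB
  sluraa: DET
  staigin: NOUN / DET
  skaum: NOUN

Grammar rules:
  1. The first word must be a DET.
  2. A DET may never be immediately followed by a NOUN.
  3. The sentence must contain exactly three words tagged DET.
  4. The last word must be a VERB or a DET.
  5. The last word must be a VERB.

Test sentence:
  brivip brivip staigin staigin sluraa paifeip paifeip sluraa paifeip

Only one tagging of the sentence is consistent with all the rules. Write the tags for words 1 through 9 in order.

Candidates per position — 1:brivip {VERB,DET}; 2:brivip {VERB,DET}; 3:staigin {NOUN,DET}; 4:staigin {NOUN,DET}; 5:sluraa {DET}; 6:paifeip {VERB}; 7:paifeip {VERB}; 8:sluraa {DET}; 9:paifeip {VERB}.
If word 1 were VERB, no tagging could satisfy rule 1; so word 1 is DET.
If word 2 were DET, no tagging could satisfy rule 3; so word 2 is VERB.
If word 3 were DET, no tagging could satisfy rule 3; so word 3 is NOUN.
If word 4 were DET, no tagging could satisfy rule 3; so word 4 is NOUN.
That leaves exactly one tagging: DET VERB NOUN NOUN DET VERB VERB DET VERB.
Check: rule 1 ✓; rule 2 ✓; rule 3 ✓; rule 4 ✓; rule 5 ✓.

DET VERB NOUN NOUN DET VERB VERB DET VERB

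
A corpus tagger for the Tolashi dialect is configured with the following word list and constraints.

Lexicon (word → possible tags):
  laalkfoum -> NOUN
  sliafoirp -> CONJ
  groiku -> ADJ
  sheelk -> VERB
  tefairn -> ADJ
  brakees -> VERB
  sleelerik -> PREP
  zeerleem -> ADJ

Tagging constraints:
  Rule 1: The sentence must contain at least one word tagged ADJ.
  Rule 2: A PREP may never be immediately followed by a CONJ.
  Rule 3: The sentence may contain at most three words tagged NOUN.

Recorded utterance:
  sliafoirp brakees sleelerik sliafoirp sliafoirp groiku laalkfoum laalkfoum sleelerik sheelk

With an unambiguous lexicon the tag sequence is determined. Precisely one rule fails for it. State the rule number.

2

Fixed tagging: CONJ VERB PREP CONJ CONJ ADJ NOUN NOUN PREP VERB.
Applying the rules: R1 holds, R2 violated, R3 holds.
Only rule 2 fails.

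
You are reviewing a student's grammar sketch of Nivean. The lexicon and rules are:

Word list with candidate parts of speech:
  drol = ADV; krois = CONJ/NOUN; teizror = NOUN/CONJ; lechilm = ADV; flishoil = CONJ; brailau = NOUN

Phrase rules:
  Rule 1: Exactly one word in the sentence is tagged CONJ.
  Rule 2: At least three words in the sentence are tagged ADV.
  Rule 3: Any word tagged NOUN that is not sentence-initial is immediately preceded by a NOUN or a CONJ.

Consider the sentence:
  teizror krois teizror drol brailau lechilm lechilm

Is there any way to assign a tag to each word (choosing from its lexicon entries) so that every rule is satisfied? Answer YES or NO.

NO

Candidates per position — 1:teizror {NOUN,CONJ}; 2:krois {CONJ,NOUN}; 3:teizror {NOUN,CONJ}; 4:drol {ADV}; 5:brailau {NOUN}; 6:lechilm {ADV}; 7:lechilm {ADV}.
Rule 3 cannot be satisfied by any choice of tags from the lexicon.
So there is no consistent tagging.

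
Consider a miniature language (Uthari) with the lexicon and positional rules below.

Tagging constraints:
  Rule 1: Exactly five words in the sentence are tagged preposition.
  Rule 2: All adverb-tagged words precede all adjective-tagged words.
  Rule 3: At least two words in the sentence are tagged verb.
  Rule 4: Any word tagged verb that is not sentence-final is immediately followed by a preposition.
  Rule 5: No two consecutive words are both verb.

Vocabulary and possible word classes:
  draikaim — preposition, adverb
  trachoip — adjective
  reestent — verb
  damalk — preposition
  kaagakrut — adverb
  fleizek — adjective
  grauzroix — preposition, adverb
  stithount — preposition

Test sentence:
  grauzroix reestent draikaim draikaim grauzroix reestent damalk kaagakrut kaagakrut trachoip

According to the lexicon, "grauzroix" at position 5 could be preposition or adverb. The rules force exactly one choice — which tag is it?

preposition

Candidates per position — 1:grauzroix {preposition,adverb}; 2:reestent {verb}; 3:draikaim {preposition,adverb}; 4:draikaim {preposition,adverb}; 5:grauzroix {preposition,adverb}; 6:reestent {verb}; 7:damalk {preposition}; 8:kaagakrut {adverb}; 9:kaagakrut {adverb}; 10:trachoip {adjective}.
At position 1, choosing adverb makes rule 1 impossible to satisfy; hence preposition.
At position 3, choosing adverb makes rule 1 impossible to satisfy; hence preposition.
At position 4, choosing adverb makes rule 1 impossible to satisfy; hence preposition.
At position 5, choosing adverb makes rule 1 impossible to satisfy; hence preposition.
So the tagging must be: preposition verb preposition preposition preposition verb preposition adverb adverb adjective.
Check: rule 1 ok; rule 2 ok; rule 3 ok; rule 4 ok; rule 5 ok.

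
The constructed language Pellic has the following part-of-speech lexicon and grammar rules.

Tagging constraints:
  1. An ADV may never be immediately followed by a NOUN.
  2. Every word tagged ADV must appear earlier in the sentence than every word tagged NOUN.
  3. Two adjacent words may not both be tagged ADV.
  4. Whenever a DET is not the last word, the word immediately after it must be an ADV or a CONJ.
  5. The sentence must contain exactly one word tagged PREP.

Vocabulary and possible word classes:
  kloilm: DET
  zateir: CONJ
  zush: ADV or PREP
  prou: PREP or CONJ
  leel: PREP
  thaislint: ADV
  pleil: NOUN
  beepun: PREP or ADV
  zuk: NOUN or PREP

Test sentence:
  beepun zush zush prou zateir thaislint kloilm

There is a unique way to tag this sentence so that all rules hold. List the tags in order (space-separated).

ADV PREP ADV CONJ CONJ ADV DET

Candidates per position — 1:beepun {PREP,ADV}; 2:zush {ADV,PREP}; 3:zush {ADV,PREP}; 4:prou {PREP,CONJ}; 5:zateir {CONJ}; 6:thaislint {ADV}; 7:kloilm {DET}.
The remaining ambiguous positions (1, 2, 3, 4) are resolved jointly — only one combination satisfies every rule.
That leaves exactly one tagging: ADV PREP ADV CONJ CONJ ADV DET.
Check: rule 1 satisfied; rule 2 satisfied; rule 3 satisfied; rule 4 satisfied; rule 5 satisfied.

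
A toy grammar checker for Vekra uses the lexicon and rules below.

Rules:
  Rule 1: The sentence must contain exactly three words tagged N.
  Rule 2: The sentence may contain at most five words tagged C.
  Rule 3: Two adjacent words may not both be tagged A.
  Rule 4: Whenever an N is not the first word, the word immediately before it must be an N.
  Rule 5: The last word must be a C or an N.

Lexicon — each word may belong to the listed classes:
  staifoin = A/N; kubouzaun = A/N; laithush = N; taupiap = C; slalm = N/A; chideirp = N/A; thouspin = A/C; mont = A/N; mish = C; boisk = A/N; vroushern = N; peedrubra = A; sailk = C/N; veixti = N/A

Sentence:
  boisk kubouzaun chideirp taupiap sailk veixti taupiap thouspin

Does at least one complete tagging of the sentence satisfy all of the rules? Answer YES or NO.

YES

Candidates per position — 1:boisk {A,N}; 2:kubouzaun {A,N}; 3:chideirp {N,A}; 4:taupiap {C}; 5:sailk {C,N}; 6:veixti {N,A}; 7:taupiap {C}; 8:thouspin {A,C}.
One satisfying assignment: N N N C C A C C.
Check: rule 1 satisfied; rule 2 satisfied; rule 3 satisfied; rule 4 satisfied; rule 5 satisfied.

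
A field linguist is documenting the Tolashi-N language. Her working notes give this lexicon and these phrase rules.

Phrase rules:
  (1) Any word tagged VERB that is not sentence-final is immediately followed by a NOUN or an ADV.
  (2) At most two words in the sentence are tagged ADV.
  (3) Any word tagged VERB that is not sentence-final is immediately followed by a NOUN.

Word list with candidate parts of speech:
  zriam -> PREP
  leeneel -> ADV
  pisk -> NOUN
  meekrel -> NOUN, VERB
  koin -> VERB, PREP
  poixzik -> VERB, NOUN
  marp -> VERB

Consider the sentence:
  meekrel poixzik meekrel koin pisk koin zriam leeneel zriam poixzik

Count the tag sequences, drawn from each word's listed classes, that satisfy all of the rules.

Candidates per position — 1:meekrel {NOUN,VERB}; 2:poixzik {VERB,NOUN}; 3:meekrel {NOUN,VERB}; 4:koin {VERB,PREP}; 5:pisk {NOUN}; 6:koin {VERB,PREP}; 7:zriam {PREP}; 8:leeneel {ADV}; 9:zriam {PREP}; 10:poixzik {VERB,NOUN}.
There are 64 candidate sequences in total.
Checking each against the rules leaves 12 sequences.
Count = 12.

12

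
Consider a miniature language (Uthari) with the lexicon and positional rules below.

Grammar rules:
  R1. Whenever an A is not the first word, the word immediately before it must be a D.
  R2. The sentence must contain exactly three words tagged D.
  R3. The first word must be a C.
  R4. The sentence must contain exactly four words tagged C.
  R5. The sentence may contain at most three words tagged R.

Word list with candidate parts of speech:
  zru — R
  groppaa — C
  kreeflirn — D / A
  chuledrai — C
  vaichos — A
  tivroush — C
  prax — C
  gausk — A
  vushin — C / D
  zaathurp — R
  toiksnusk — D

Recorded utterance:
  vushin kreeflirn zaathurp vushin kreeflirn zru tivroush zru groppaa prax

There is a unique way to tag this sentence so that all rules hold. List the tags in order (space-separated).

C D R D D R C R C C

Candidates per position — 1:vushin {C,D}; 2:kreeflirn {D,A}; 3:zaathurp {R}; 4:vushin {C,D}; 5:kreeflirn {D,A}; 6:zru {R}; 7:tivroush {C}; 8:zru {R}; 9:groppaa {C}; 10:prax {C}.
If word 1 were D, no tagging could satisfy rule 3; so word 1 is C.
If word 2 were A, no tagging could satisfy rule 1; so word 2 is D.
If word 4 were C, no tagging could satisfy rule 2; so word 4 is D.
If word 5 were A, no tagging could satisfy rule 2; so word 5 is D.
So the tagging must be: C D R D D R C R C C.
Verifying each rule — rule 1 ✓; rule 2 ✓; rule 3 ✓; rule 4 ✓; rule 5 ✓.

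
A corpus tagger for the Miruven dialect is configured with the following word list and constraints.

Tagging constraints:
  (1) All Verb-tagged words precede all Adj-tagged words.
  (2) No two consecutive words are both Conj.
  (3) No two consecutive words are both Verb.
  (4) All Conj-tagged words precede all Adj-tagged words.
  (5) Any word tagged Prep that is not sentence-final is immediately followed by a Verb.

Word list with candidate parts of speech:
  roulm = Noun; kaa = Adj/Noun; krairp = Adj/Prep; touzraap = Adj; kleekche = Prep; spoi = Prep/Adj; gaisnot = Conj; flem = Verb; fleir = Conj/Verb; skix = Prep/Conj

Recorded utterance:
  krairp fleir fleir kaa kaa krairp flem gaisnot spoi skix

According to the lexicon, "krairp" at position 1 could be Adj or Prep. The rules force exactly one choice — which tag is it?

Prep

Candidates per position — 1:krairp {Adj,Prep}; 2:fleir {Conj,Verb}; 3:fleir {Conj,Verb}; 4:kaa {Adj,Noun}; 5:kaa {Adj,Noun}; 6:krairp {Adj,Prep}; 7:flem {Verb}; 8:gaisnot {Conj}; 9:spoi {Prep,Adj}; 10:skix {Prep,Conj}.
Word 1 cannot be Adj — rule 1 would then fail for every completion. It is Prep.
Word 2 cannot be Conj — rule 5 would then fail for every completion. It is Verb.
Word 3 cannot be Verb — rule 3 would then fail for every completion. It is Conj.
Word 4 cannot be Adj — rule 1 would then fail for every completion. It is Noun.
Word 5 cannot be Adj — rule 1 would then fail for every completion. It is Noun.
Word 6 cannot be Adj — rule 1 would then fail for every completion. It is Prep.
Word 9 cannot be Prep — rule 5 would then fail for every completion. It is Adj.
Word 10 cannot be Conj — rule 4 would then fail for every completion. It is Prep.
The unique satisfying tagging is: Prep Verb Conj Noun Noun Prep Verb Conj Adj Prep.
Check: rule 1 ✓; rule 2 ✓; rule 3 ✓; rule 4 ✓; rule 5 ✓.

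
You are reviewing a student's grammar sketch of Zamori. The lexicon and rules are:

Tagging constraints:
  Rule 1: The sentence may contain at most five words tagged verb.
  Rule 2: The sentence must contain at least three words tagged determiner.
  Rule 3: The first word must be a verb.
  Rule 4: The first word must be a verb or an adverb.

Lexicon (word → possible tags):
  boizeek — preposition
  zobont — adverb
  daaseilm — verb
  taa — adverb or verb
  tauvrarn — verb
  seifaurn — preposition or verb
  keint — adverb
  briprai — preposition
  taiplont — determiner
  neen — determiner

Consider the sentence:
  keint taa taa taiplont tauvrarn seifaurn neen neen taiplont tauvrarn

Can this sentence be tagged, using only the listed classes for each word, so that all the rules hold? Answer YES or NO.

NO

Candidates per position — 1:keint {adverb}; 2:taa {adverb,verb}; 3:taa {adverb,verb}; 4:taiplont {determiner}; 5:tauvrarn {verb}; 6:seifaurn {preposition,verb}; 7:neen {determiner}; 8:neen {determiner}; 9:taiplont {determiner}; 10:tauvrarn {verb}.
Rule 3 cannot be satisfied by any choice of tags from the lexicon.
So there is no consistent tagging.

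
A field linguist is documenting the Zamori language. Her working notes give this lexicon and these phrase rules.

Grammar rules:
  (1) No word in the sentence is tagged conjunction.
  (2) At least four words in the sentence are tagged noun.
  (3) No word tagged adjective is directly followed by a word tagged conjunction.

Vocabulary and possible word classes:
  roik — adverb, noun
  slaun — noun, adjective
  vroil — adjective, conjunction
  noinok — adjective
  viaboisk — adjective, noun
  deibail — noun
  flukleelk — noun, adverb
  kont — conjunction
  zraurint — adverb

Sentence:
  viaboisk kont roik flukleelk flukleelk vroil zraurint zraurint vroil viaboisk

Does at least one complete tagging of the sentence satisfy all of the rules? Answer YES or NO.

NO

Candidates per position — 1:viaboisk {adjective,noun}; 2:kont {conjunction}; 3:roik {adverb,noun}; 4:flukleelk {noun,adverb}; 5:flukleelk {noun,adverb}; 6:vroil {adjective,conjunction}; 7:zraurint {adverb}; 8:zraurint {adverb}; 9:vroil {adjective,conjunction}; 10:viaboisk {adjective,noun}.
Rule 1 cannot be satisfied by any choice of tags from the lexicon.
So there is no consistent tagging.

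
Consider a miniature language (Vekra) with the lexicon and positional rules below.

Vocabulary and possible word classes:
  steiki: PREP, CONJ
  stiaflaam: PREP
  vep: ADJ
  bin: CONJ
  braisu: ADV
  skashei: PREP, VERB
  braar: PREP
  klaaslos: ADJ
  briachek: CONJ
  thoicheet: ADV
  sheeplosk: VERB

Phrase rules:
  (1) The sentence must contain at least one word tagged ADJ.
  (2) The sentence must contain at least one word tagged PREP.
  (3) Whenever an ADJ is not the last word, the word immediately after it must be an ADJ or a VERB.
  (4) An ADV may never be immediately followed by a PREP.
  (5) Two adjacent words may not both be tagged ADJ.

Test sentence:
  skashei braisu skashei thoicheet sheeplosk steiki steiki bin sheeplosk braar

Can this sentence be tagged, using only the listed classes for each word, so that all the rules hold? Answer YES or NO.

Candidates per position — 1:skashei {PREP,VERB}; 2:braisu {ADV}; 3:skashei {PREP,VERB}; 4:thoicheet {ADV}; 5:sheeplosk {VERB}; 6:steiki {PREP,CONJ}; 7:steiki {PREP,CONJ}; 8:bin {CONJ}; 9:sheeplosk {VERB}; 10:braar {PREP}.
Rule 1 cannot be satisfied by any choice of tags from the lexicon.
So there is no consistent tagging.

NO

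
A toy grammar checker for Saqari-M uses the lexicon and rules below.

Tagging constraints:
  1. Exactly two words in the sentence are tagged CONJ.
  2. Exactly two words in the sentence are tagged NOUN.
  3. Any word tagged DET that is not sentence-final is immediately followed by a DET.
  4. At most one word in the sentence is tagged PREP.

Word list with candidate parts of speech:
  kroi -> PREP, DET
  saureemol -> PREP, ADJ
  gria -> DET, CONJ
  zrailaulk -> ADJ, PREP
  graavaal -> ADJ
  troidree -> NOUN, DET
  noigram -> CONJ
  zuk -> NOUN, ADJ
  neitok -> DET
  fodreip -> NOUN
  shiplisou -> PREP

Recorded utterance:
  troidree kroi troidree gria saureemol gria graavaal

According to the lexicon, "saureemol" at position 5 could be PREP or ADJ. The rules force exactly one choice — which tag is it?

ADJ

Candidates per position — 1:troidree {NOUN,DET}; 2:kroi {PREP,DET}; 3:troidree {NOUN,DET}; 4:gria {DET,CONJ}; 5:saureemol {PREP,ADJ}; 6:gria {DET,CONJ}; 7:graavaal {ADJ}.
If word 1 were DET, no tagging could satisfy rule 2; so word 1 is NOUN.
If word 2 were DET, no tagging could satisfy rule 3; so word 2 is PREP.
If word 3 were DET, no tagging could satisfy rule 2; so word 3 is NOUN.
If word 4 were DET, no tagging could satisfy rule 1; so word 4 is CONJ.
If word 5 were PREP, no tagging could satisfy rule 4; so word 5 is ADJ.
If word 6 were DET, no tagging could satisfy rule 1; so word 6 is CONJ.
The unique satisfying tagging is: NOUN PREP NOUN CONJ ADJ CONJ ADJ.
Verifying each rule — rule 1 ✓; rule 2 ✓; rule 3 ✓; rule 4 ✓.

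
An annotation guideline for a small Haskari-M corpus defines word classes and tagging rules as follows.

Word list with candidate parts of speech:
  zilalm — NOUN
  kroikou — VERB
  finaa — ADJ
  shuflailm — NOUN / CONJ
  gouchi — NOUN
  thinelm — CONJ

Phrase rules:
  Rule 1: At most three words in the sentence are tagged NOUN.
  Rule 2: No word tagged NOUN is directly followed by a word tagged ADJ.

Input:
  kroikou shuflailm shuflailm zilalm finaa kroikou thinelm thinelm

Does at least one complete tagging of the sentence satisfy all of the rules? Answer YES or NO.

NO

Candidates per position — 1:kroikou {VERB}; 2:shuflailm {NOUN,CONJ}; 3:shuflailm {NOUN,CONJ}; 4:zilalm {NOUN}; 5:finaa {ADJ}; 6:kroikou {VERB}; 7:thinelm {CONJ}; 8:thinelm {CONJ}.
Rule 2 cannot be satisfied by any choice of tags from the lexicon.
So there is no consistent tagging.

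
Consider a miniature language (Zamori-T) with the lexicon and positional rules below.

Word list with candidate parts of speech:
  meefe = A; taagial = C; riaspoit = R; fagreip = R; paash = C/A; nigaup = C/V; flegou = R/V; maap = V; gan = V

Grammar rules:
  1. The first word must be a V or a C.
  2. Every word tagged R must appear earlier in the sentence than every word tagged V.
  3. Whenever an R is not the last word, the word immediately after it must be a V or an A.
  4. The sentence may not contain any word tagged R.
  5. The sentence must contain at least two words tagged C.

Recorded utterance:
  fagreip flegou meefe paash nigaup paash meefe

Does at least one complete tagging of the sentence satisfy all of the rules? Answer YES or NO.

Candidates per position — 1:fagreip {R}; 2:flegou {R,V}; 3:meefe {A}; 4:paash {C,A}; 5:nigaup {C,V}; 6:paash {C,A}; 7:meefe {A}.
Rule 1 cannot be satisfied by any choice of tags from the lexicon.
So there is no consistent tagging.

NO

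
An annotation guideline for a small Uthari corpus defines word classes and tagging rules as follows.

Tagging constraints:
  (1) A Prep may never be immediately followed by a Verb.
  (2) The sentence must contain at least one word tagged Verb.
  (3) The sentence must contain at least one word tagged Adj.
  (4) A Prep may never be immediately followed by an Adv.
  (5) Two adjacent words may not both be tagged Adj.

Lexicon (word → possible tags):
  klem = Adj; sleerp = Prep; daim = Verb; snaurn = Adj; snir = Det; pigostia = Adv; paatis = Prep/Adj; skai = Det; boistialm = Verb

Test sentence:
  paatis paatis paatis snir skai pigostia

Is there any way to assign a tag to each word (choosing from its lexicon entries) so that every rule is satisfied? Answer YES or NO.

NO

Candidates per position — 1:paatis {Prep,Adj}; 2:paatis {Prep,Adj}; 3:paatis {Prep,Adj}; 4:snir {Det}; 5:skai {Det}; 6:pigostia {Adv}.
Rule 2 cannot be satisfied by any choice of tags from the lexicon.
So there is no consistent tagging.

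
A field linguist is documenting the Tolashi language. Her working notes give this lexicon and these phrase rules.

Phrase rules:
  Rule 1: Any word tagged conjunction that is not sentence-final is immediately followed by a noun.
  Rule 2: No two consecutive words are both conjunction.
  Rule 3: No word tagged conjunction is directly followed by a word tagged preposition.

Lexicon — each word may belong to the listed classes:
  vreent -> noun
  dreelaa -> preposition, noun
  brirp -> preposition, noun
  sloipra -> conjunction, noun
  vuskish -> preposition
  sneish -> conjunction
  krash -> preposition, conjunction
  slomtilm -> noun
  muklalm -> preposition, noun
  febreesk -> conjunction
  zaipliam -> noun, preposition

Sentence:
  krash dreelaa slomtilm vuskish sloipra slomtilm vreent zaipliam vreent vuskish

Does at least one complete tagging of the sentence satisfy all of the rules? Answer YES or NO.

Candidates per position — 1:krash {preposition,conjunction}; 2:dreelaa {preposition,noun}; 3:slomtilm {noun}; 4:vuskish {preposition}; 5:sloipra {conjunction,noun}; 6:slomtilm {noun}; 7:vreent {noun}; 8:zaipliam {noun,preposition}; 9:vreent {noun}; 10:vuskish {preposition}.
One satisfying assignment: conjunction noun noun preposition noun noun noun preposition noun preposition.
Checking: rule 1 satisfied; rule 2 satisfied; rule 3 satisfied.

YES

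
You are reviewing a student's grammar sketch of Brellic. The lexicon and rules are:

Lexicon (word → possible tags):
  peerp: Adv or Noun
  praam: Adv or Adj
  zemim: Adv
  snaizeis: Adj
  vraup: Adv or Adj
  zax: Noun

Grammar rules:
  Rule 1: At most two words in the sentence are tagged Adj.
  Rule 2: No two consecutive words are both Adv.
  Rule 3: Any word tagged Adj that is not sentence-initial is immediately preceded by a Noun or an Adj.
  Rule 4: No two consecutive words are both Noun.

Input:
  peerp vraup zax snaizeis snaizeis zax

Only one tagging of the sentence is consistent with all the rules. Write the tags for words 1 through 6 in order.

Candidates per position — 1:peerp {Adv,Noun}; 2:vraup {Adv,Adj}; 3:zax {Noun}; 4:snaizeis {Adj}; 5:snaizeis {Adj}; 6:zax {Noun}.
Position 2: tagging it Adj would leave rule 1 unsatisfiable, so it must be Adv.
Position 1: tagging it Adv would leave rule 2 unsatisfiable, so it must be Noun.
So the tagging must be: Noun Adv Noun Adj Adj Noun.
Checking: rule 1 satisfied; rule 2 satisfied; rule 3 satisfied; rule 4 satisfied.

Noun Adv Noun Adj Adj Noun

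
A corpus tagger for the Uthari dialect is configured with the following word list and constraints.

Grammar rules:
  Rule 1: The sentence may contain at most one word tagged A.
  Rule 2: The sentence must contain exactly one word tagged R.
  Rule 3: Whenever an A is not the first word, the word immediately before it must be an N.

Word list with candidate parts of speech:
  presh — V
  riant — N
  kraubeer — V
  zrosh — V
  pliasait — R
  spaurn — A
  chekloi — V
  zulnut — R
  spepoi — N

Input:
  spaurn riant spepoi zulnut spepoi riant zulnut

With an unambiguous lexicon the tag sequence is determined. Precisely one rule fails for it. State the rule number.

Fixed tagging: A N N R N N R.
Rule check: R1 holds, R2 violated, R3 holds.
Only rule 2 fails.

2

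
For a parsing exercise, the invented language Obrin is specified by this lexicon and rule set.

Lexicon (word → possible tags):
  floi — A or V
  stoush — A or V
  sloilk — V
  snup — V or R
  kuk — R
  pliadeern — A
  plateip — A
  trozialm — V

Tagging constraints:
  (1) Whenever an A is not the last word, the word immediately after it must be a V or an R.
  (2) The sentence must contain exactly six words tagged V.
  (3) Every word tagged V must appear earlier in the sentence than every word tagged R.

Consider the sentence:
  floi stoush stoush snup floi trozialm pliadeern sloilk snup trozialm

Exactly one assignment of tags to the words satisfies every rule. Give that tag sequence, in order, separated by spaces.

Candidates per position — 1:floi {A,V}; 2:stoush {A,V}; 3:stoush {A,V}; 4:snup {V,R}; 5:floi {A,V}; 6:trozialm {V}; 7:pliadeern {A}; 8:sloilk {V}; 9:snup {V,R}; 10:trozialm {V}.
Position 4: tagging it R would leave rule 3 unsatisfiable, so it must be V.
Position 9: tagging it R would leave rule 3 unsatisfiable, so it must be V.
The remaining ambiguous positions (1, 2, 3, 5) are resolved jointly — only one combination satisfies every rule.
That leaves exactly one tagging: A V A V A V A V V V.
Checking: rule 1 satisfied; rule 2 satisfied; rule 3 satisfied.

A V A V A V A V V V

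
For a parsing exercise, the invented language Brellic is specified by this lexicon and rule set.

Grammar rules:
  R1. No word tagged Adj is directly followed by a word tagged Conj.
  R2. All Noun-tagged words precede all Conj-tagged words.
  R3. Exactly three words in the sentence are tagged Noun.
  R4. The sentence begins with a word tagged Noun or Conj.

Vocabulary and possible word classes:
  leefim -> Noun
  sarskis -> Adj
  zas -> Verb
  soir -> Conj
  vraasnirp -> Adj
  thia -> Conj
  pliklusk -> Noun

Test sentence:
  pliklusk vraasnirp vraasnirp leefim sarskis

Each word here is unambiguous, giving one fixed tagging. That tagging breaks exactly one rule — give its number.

Fixed tagging: Noun Adj Adj Noun Adj.
Applying the rules: R1 ok, R2 ok, R3 fails, R4 ok.
Only rule 3 fails.

3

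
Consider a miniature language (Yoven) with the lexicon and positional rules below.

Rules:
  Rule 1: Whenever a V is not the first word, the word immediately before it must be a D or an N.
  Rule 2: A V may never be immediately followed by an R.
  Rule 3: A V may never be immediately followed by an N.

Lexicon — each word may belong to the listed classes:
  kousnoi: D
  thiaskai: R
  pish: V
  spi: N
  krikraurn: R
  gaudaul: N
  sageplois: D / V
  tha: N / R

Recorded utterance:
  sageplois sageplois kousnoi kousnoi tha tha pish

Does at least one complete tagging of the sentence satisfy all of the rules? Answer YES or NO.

Candidates per position — 1:sageplois {D,V}; 2:sageplois {D,V}; 3:kousnoi {D}; 4:kousnoi {D}; 5:tha {N,R}; 6:tha {N,R}; 7:pish {V}.
One satisfying assignment: V D D D N N V.
Check: rule 1 ok; rule 2 ok; rule 3 ok.

YES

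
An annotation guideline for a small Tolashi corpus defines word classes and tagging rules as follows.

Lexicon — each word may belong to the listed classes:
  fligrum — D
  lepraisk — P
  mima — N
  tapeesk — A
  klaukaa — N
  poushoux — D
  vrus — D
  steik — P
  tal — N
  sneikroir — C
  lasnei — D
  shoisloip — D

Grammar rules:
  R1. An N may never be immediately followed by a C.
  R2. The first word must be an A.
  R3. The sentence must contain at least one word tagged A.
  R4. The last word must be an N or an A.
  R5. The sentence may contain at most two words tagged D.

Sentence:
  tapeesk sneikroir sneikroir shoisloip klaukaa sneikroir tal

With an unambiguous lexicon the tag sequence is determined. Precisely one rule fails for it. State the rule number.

1

Fixed tagging: A C C D N C N.
Applying the rules: R1 fail, R2 pass, R3 pass, R4 pass, R5 pass.
Only rule 1 fails.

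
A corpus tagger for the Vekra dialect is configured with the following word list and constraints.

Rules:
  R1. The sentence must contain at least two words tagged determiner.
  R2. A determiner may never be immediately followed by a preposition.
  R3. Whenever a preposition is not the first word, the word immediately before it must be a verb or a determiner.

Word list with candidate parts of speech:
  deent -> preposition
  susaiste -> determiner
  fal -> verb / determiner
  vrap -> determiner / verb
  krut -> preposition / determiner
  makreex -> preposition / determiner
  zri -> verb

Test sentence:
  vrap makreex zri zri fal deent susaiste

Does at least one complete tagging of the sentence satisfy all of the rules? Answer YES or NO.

YES

Candidates per position — 1:vrap {determiner,verb}; 2:makreex {preposition,determiner}; 3:zri {verb}; 4:zri {verb}; 5:fal {verb,determiner}; 6:deent {preposition}; 7:susaiste {determiner}.
One satisfying assignment: verb determiner verb verb verb preposition determiner.
Check: rule 1 holds; rule 2 holds; rule 3 holds.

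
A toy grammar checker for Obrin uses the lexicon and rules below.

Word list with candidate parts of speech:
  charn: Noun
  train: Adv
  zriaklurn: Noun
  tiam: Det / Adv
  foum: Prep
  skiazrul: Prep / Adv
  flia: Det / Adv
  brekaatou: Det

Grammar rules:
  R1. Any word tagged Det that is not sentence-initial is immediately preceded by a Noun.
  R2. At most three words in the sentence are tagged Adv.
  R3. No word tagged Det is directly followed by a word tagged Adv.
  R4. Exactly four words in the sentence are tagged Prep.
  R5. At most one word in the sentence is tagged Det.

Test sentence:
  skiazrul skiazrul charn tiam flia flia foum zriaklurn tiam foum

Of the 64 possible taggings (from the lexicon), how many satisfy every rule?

Candidates per position — 1:skiazrul {Prep,Adv}; 2:skiazrul {Prep,Adv}; 3:charn {Noun}; 4:tiam {Det,Adv}; 5:flia {Det,Adv}; 6:flia {Det,Adv}; 7:foum {Prep}; 8:zriaklurn {Noun}; 9:tiam {Det,Adv}; 10:foum {Prep}.
There are 64 candidate sequences in total.
The sequences that satisfy every rule: Prep Prep Noun Adv Adv Adv Prep Noun Det Prep.
Count = 1.

1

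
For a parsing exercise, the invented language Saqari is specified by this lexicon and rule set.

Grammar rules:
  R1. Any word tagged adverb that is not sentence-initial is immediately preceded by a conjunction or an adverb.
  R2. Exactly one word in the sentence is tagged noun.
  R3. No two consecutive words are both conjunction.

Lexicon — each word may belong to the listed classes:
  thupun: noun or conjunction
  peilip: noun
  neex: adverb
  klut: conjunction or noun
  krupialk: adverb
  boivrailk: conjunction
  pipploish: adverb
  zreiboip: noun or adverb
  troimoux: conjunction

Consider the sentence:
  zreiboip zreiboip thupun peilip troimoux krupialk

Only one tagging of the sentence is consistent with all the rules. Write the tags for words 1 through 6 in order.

adverb adverb conjunction noun conjunction adverb

Candidates per position — 1:zreiboip {noun,adverb}; 2:zreiboip {noun,adverb}; 3:thupun {noun,conjunction}; 4:peilip {noun}; 5:troimoux {conjunction}; 6:krupialk {adverb}.
At position 1, choosing noun makes rule 2 impossible to satisfy; hence adverb.
At position 2, choosing noun makes rule 2 impossible to satisfy; hence adverb.
At position 3, choosing noun makes rule 2 impossible to satisfy; hence conjunction.
So the tagging must be: adverb adverb conjunction noun conjunction adverb.
Rule-by-rule: rule 1 satisfied; rule 2 satisfied; rule 3 satisfied.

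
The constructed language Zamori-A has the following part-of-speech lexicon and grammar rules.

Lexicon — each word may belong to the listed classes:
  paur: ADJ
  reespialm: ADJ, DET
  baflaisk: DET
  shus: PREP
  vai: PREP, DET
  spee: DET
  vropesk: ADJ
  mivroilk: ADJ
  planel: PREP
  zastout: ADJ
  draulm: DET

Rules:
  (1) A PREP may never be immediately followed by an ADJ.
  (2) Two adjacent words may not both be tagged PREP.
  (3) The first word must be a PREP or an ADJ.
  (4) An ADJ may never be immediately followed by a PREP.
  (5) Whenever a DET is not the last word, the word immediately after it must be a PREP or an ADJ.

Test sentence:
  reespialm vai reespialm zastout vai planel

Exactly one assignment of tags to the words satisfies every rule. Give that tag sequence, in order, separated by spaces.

ADJ DET ADJ ADJ DET PREP

Candidates per position — 1:reespialm {ADJ,DET}; 2:vai {PREP,DET}; 3:reespialm {ADJ,DET}; 4:zastout {ADJ}; 5:vai {PREP,DET}; 6:planel {PREP}.
At position 1, choosing DET makes rule 3 impossible to satisfy; hence ADJ.
At position 2, choosing PREP makes rule 4 impossible to satisfy; hence DET.
At position 3, choosing DET makes rule 5 impossible to satisfy; hence ADJ.
At position 5, choosing PREP makes rule 2 impossible to satisfy; hence DET.
The only consistent sequence is: ADJ DET ADJ ADJ DET PREP.
Rule-by-rule: rule 1 satisfied; rule 2 satisfied; rule 3 satisfied; rule 4 satisfied; rule 5 satisfied.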